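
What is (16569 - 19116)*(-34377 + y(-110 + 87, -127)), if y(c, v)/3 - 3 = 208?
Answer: 85945968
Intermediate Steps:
y(c, v) = 633 (y(c, v) = 9 + 3*208 = 9 + 624 = 633)
(16569 - 19116)*(-34377 + y(-110 + 87, -127)) = (16569 - 19116)*(-34377 + 633) = -2547*(-33744) = 85945968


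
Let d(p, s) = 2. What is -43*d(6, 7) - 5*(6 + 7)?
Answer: -151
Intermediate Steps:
-43*d(6, 7) - 5*(6 + 7) = -43*2 - 5*(6 + 7) = -86 - 5*13 = -86 - 65 = -151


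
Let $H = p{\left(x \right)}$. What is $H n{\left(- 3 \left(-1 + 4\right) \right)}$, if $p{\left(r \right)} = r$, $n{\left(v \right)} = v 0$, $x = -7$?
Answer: $0$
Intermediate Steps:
$n{\left(v \right)} = 0$
$H = -7$
$H n{\left(- 3 \left(-1 + 4\right) \right)} = \left(-7\right) 0 = 0$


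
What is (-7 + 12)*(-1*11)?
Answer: -55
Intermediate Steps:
(-7 + 12)*(-1*11) = 5*(-11) = -55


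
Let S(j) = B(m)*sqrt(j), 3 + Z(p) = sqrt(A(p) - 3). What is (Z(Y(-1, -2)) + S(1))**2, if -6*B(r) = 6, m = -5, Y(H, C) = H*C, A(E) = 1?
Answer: (-4 + I*sqrt(2))**2 ≈ 14.0 - 11.314*I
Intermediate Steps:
Y(H, C) = C*H
B(r) = -1 (B(r) = -1/6*6 = -1)
Z(p) = -3 + I*sqrt(2) (Z(p) = -3 + sqrt(1 - 3) = -3 + sqrt(-2) = -3 + I*sqrt(2))
S(j) = -sqrt(j)
(Z(Y(-1, -2)) + S(1))**2 = ((-3 + I*sqrt(2)) - sqrt(1))**2 = ((-3 + I*sqrt(2)) - 1*1)**2 = ((-3 + I*sqrt(2)) - 1)**2 = (-4 + I*sqrt(2))**2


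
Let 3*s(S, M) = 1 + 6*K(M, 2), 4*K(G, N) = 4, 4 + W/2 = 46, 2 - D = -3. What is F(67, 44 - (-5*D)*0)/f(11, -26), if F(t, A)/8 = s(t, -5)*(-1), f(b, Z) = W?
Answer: -2/9 ≈ -0.22222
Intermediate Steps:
D = 5 (D = 2 - 1*(-3) = 2 + 3 = 5)
W = 84 (W = -8 + 2*46 = -8 + 92 = 84)
f(b, Z) = 84
K(G, N) = 1 (K(G, N) = (¼)*4 = 1)
s(S, M) = 7/3 (s(S, M) = (1 + 6*1)/3 = (1 + 6)/3 = (⅓)*7 = 7/3)
F(t, A) = -56/3 (F(t, A) = 8*((7/3)*(-1)) = 8*(-7/3) = -56/3)
F(67, 44 - (-5*D)*0)/f(11, -26) = -56/3/84 = -56/3*1/84 = -2/9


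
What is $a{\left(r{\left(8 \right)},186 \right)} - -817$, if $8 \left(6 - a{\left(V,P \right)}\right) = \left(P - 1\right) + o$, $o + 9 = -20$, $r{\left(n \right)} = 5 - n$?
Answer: $\frac{1607}{2} \approx 803.5$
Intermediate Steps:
$o = -29$ ($o = -9 - 20 = -29$)
$a{\left(V,P \right)} = \frac{39}{4} - \frac{P}{8}$ ($a{\left(V,P \right)} = 6 - \frac{\left(P - 1\right) - 29}{8} = 6 - \frac{\left(-1 + P\right) - 29}{8} = 6 - \frac{-30 + P}{8} = 6 - \left(- \frac{15}{4} + \frac{P}{8}\right) = \frac{39}{4} - \frac{P}{8}$)
$a{\left(r{\left(8 \right)},186 \right)} - -817 = \left(\frac{39}{4} - \frac{93}{4}\right) - -817 = \left(\frac{39}{4} - \frac{93}{4}\right) + 817 = - \frac{27}{2} + 817 = \frac{1607}{2}$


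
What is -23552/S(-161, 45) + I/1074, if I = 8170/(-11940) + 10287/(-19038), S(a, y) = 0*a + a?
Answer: 2083268542967/14241204558 ≈ 146.28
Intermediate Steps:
S(a, y) = a (S(a, y) = 0 + a = a)
I = -2319727/1894281 (I = 8170*(-1/11940) + 10287*(-1/19038) = -817/1194 - 3429/6346 = -2319727/1894281 ≈ -1.2246)
-23552/S(-161, 45) + I/1074 = -23552/(-161) - 2319727/1894281/1074 = -23552*(-1/161) - 2319727/1894281*1/1074 = 1024/7 - 2319727/2034457794 = 2083268542967/14241204558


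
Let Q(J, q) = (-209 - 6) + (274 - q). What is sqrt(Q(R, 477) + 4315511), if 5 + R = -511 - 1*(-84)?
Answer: sqrt(4315093) ≈ 2077.3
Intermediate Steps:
R = -432 (R = -5 + (-511 - 1*(-84)) = -5 + (-511 + 84) = -5 - 427 = -432)
Q(J, q) = 59 - q (Q(J, q) = -215 + (274 - q) = 59 - q)
sqrt(Q(R, 477) + 4315511) = sqrt((59 - 1*477) + 4315511) = sqrt((59 - 477) + 4315511) = sqrt(-418 + 4315511) = sqrt(4315093)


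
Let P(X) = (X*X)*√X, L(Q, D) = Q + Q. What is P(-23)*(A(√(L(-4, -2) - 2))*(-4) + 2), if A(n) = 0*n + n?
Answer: 2116*√230 + 1058*I*√23 ≈ 32091.0 + 5074.0*I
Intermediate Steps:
L(Q, D) = 2*Q
A(n) = n (A(n) = 0 + n = n)
P(X) = X^(5/2) (P(X) = X²*√X = X^(5/2))
P(-23)*(A(√(L(-4, -2) - 2))*(-4) + 2) = (-23)^(5/2)*(√(2*(-4) - 2)*(-4) + 2) = (529*I*√23)*(√(-8 - 2)*(-4) + 2) = (529*I*√23)*(√(-10)*(-4) + 2) = (529*I*√23)*((I*√10)*(-4) + 2) = (529*I*√23)*(-4*I*√10 + 2) = (529*I*√23)*(2 - 4*I*√10) = 529*I*√23*(2 - 4*I*√10)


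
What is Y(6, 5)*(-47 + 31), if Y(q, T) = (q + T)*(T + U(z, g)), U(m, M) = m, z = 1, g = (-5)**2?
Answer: -1056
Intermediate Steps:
g = 25
Y(q, T) = (1 + T)*(T + q) (Y(q, T) = (q + T)*(T + 1) = (T + q)*(1 + T) = (1 + T)*(T + q))
Y(6, 5)*(-47 + 31) = (5 + 6 + 5**2 + 5*6)*(-47 + 31) = (5 + 6 + 25 + 30)*(-16) = 66*(-16) = -1056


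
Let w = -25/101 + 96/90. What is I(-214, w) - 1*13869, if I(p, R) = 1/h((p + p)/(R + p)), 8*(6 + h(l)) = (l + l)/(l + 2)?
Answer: -105461766725/7604043 ≈ -13869.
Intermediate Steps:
h(l) = -6 + l/(4*(2 + l)) (h(l) = -6 + ((l + l)/(l + 2))/8 = -6 + ((2*l)/(2 + l))/8 = -6 + (2*l/(2 + l))/8 = -6 + l/(4*(2 + l)))
w = 1241/1515 (w = -25*1/101 + 96*(1/90) = -25/101 + 16/15 = 1241/1515 ≈ 0.81914)
I(p, R) = 4*(2 + 2*p/(R + p))/(-48 - 46*p/(R + p)) (I(p, R) = 1/((-48 - 23*(p + p)/(R + p))/(4*(2 + (p + p)/(R + p)))) = 1/((-48 - 23*2*p/(R + p))/(4*(2 + (2*p)/(R + p)))) = 1/((-48 - 46*p/(R + p))/(4*(2 + 2*p/(R + p)))) = 4*(2 + 2*p/(R + p))/(-48 - 46*p/(R + p)))
I(-214, w) - 1*13869 = 4*(-1*1241/1515 - 2*(-214))/(24*(1241/1515) + 47*(-214)) - 1*13869 = 4*(-1241/1515 + 428)/(9928/505 - 10058) - 13869 = 4*(647179/1515)/(-5069362/505) - 13869 = 4*(-505/5069362)*(647179/1515) - 13869 = -1294358/7604043 - 13869 = -105461766725/7604043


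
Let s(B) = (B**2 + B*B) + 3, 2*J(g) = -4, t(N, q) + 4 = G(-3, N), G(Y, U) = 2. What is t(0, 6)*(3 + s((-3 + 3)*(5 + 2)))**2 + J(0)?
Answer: -74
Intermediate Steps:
t(N, q) = -2 (t(N, q) = -4 + 2 = -2)
J(g) = -2 (J(g) = (1/2)*(-4) = -2)
s(B) = 3 + 2*B**2 (s(B) = (B**2 + B**2) + 3 = 2*B**2 + 3 = 3 + 2*B**2)
t(0, 6)*(3 + s((-3 + 3)*(5 + 2)))**2 + J(0) = -2*(3 + (3 + 2*((-3 + 3)*(5 + 2))**2))**2 - 2 = -2*(3 + (3 + 2*(0*7)**2))**2 - 2 = -2*(3 + (3 + 2*0**2))**2 - 2 = -2*(3 + (3 + 2*0))**2 - 2 = -2*(3 + (3 + 0))**2 - 2 = -2*(3 + 3)**2 - 2 = -2*6**2 - 2 = -2*36 - 2 = -72 - 2 = -74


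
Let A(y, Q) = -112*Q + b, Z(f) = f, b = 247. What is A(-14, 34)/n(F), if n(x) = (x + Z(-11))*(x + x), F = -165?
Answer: -1187/19360 ≈ -0.061312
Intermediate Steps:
n(x) = 2*x*(-11 + x) (n(x) = (x - 11)*(x + x) = (-11 + x)*(2*x) = 2*x*(-11 + x))
A(y, Q) = 247 - 112*Q (A(y, Q) = -112*Q + 247 = 247 - 112*Q)
A(-14, 34)/n(F) = (247 - 112*34)/((2*(-165)*(-11 - 165))) = (247 - 3808)/((2*(-165)*(-176))) = -3561/58080 = -3561*1/58080 = -1187/19360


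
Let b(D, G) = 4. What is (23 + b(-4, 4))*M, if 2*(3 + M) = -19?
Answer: -675/2 ≈ -337.50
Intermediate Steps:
M = -25/2 (M = -3 + (½)*(-19) = -3 - 19/2 = -25/2 ≈ -12.500)
(23 + b(-4, 4))*M = (23 + 4)*(-25/2) = 27*(-25/2) = -675/2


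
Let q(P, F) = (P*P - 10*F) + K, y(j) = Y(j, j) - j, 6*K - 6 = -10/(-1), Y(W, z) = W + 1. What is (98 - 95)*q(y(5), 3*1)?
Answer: -79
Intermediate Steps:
Y(W, z) = 1 + W
K = 8/3 (K = 1 + (-10/(-1))/6 = 1 + (-10*(-1))/6 = 1 + (⅙)*10 = 1 + 5/3 = 8/3 ≈ 2.6667)
y(j) = 1 (y(j) = (1 + j) - j = 1)
q(P, F) = 8/3 + P² - 10*F (q(P, F) = (P*P - 10*F) + 8/3 = (P² - 10*F) + 8/3 = 8/3 + P² - 10*F)
(98 - 95)*q(y(5), 3*1) = (98 - 95)*(8/3 + 1² - 30) = 3*(8/3 + 1 - 10*3) = 3*(8/3 + 1 - 30) = 3*(-79/3) = -79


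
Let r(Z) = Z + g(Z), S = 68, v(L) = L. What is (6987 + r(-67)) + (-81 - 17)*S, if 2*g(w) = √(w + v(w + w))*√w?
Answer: 256 - 67*√3/2 ≈ 197.98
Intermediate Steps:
g(w) = w*√3/2 (g(w) = (√(w + (w + w))*√w)/2 = (√(w + 2*w)*√w)/2 = (√(3*w)*√w)/2 = ((√3*√w)*√w)/2 = (w*√3)/2 = w*√3/2)
r(Z) = Z + Z*√3/2
(6987 + r(-67)) + (-81 - 17)*S = (6987 + (½)*(-67)*(2 + √3)) + (-81 - 17)*68 = (6987 + (-67 - 67*√3/2)) - 98*68 = (6920 - 67*√3/2) - 6664 = 256 - 67*√3/2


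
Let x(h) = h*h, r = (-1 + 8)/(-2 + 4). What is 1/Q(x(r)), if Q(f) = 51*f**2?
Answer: 16/122451 ≈ 0.00013066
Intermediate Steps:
r = 7/2 ≈ 3.5000
x(h) = h**2
1/Q(x(r)) = 1/(51*((7/2)**2)**2) = 1/(51*(49/4)**2) = 1/(51*(2401/16)) = 1/(122451/16) = 16/122451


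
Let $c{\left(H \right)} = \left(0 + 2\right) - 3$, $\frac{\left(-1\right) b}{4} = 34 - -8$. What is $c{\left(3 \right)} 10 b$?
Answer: $1680$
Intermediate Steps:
$b = -168$ ($b = - 4 \left(34 - -8\right) = - 4 \left(34 + 8\right) = \left(-4\right) 42 = -168$)
$c{\left(H \right)} = -1$ ($c{\left(H \right)} = 2 - 3 = -1$)
$c{\left(3 \right)} 10 b = \left(-1\right) 10 \left(-168\right) = \left(-10\right) \left(-168\right) = 1680$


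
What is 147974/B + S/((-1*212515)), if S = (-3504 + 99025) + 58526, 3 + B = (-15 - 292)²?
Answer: 8464190524/10014344345 ≈ 0.84521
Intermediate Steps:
B = 94246 (B = -3 + (-15 - 292)² = -3 + (-307)² = -3 + 94249 = 94246)
S = 154047 (S = 95521 + 58526 = 154047)
147974/B + S/((-1*212515)) = 147974/94246 + 154047/((-1*212515)) = 147974*(1/94246) + 154047/(-212515) = 73987/47123 + 154047*(-1/212515) = 73987/47123 - 154047/212515 = 8464190524/10014344345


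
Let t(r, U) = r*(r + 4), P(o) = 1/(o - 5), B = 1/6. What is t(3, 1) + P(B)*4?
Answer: 585/29 ≈ 20.172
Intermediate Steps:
B = ⅙ ≈ 0.16667
P(o) = 1/(-5 + o)
t(r, U) = r*(4 + r)
t(3, 1) + P(B)*4 = 3*(4 + 3) + 4/(-5 + ⅙) = 3*7 + 4/(-29/6) = 21 - 6/29*4 = 21 - 24/29 = 585/29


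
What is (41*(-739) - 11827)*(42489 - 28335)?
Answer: -596251404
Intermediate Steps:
(41*(-739) - 11827)*(42489 - 28335) = (-30299 - 11827)*14154 = -42126*14154 = -596251404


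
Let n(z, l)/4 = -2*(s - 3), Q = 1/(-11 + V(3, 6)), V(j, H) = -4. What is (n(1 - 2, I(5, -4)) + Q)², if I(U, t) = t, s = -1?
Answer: 229441/225 ≈ 1019.7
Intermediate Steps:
Q = -1/15 (Q = 1/(-11 - 4) = 1/(-15) = -1/15 ≈ -0.066667)
n(z, l) = 32 (n(z, l) = 4*(-2*(-1 - 3)) = 4*(-2*(-4)) = 4*8 = 32)
(n(1 - 2, I(5, -4)) + Q)² = (32 - 1/15)² = (479/15)² = 229441/225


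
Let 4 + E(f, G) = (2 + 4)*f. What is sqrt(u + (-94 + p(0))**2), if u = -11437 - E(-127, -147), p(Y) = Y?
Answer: I*sqrt(1835) ≈ 42.837*I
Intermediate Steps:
E(f, G) = -4 + 6*f (E(f, G) = -4 + (2 + 4)*f = -4 + 6*f)
u = -10671 (u = -11437 - (-4 + 6*(-127)) = -11437 - (-4 - 762) = -11437 - 1*(-766) = -11437 + 766 = -10671)
sqrt(u + (-94 + p(0))**2) = sqrt(-10671 + (-94 + 0)**2) = sqrt(-10671 + (-94)**2) = sqrt(-10671 + 8836) = sqrt(-1835) = I*sqrt(1835)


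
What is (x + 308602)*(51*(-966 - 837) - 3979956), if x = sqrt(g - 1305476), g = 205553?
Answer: -1256599261218 - 4071909*I*sqrt(1099923) ≈ -1.2566e+12 - 4.2705e+9*I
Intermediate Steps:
x = I*sqrt(1099923) (x = sqrt(205553 - 1305476) = sqrt(-1099923) = I*sqrt(1099923) ≈ 1048.8*I)
(x + 308602)*(51*(-966 - 837) - 3979956) = (I*sqrt(1099923) + 308602)*(51*(-966 - 837) - 3979956) = (308602 + I*sqrt(1099923))*(51*(-1803) - 3979956) = (308602 + I*sqrt(1099923))*(-91953 - 3979956) = (308602 + I*sqrt(1099923))*(-4071909) = -1256599261218 - 4071909*I*sqrt(1099923)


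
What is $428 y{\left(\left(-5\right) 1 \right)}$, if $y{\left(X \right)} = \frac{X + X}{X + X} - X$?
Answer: $2568$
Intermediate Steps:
$y{\left(X \right)} = 1 - X$ ($y{\left(X \right)} = \frac{2 X}{2 X} - X = 2 X \frac{1}{2 X} - X = 1 - X$)
$428 y{\left(\left(-5\right) 1 \right)} = 428 \left(1 - \left(-5\right) 1\right) = 428 \left(1 - -5\right) = 428 \left(1 + 5\right) = 428 \cdot 6 = 2568$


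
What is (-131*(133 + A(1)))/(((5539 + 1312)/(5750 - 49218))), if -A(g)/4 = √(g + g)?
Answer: 757342964/6851 - 22777232*√2/6851 ≈ 1.0584e+5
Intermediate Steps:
A(g) = -4*√2*√g (A(g) = -4*√(g + g) = -4*√2*√g)
(-131*(133 + A(1)))/(((5539 + 1312)/(5750 - 49218))) = (-131*(133 - 4*√2*√1))/(((5539 + 1312)/(5750 - 49218))) = (-131*(133 - 4*√2*1))/((6851/(-43468))) = (-131*(133 - 4*√2))/((6851*(-1/43468))) = (-17423 + 524*√2)/(-6851/43468) = (-17423 + 524*√2)*(-43468/6851) = 757342964/6851 - 22777232*√2/6851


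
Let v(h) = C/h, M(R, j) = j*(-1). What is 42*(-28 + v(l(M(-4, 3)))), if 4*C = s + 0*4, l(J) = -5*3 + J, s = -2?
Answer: -7049/6 ≈ -1174.8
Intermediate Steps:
M(R, j) = -j
l(J) = -15 + J
C = -1/2 (C = (-2 + 0*4)/4 = (-2 + 0)/4 = (1/4)*(-2) = -1/2 ≈ -0.50000)
v(h) = -1/(2*h)
42*(-28 + v(l(M(-4, 3)))) = 42*(-28 - 1/(2*(-15 - 1*3))) = 42*(-28 - 1/(2*(-15 - 3))) = 42*(-28 - 1/2/(-18)) = 42*(-28 - 1/2*(-1/18)) = 42*(-28 + 1/36) = 42*(-1007/36) = -7049/6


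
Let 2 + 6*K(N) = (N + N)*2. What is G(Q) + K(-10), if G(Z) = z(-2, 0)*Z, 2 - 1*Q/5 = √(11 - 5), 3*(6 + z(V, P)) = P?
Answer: -67 + 30*√6 ≈ 6.4847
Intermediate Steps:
z(V, P) = -6 + P/3
Q = 10 - 5*√6 (Q = 10 - 5*√(11 - 5) = 10 - 5*√6 ≈ -2.2474)
K(N) = -⅓ + 2*N/3 (K(N) = -⅓ + ((N + N)*2)/6 = -⅓ + ((2*N)*2)/6 = -⅓ + (4*N)/6 = -⅓ + 2*N/3)
G(Z) = -6*Z (G(Z) = (-6 + (⅓)*0)*Z = (-6 + 0)*Z = -6*Z)
G(Q) + K(-10) = -6*(10 - 5*√6) + (-⅓ + (⅔)*(-10)) = (-60 + 30*√6) + (-⅓ - 20/3) = (-60 + 30*√6) - 7 = -67 + 30*√6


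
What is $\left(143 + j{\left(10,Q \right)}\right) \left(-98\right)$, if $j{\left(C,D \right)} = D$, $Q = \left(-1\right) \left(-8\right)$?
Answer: $-14798$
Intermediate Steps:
$Q = 8$
$\left(143 + j{\left(10,Q \right)}\right) \left(-98\right) = \left(143 + 8\right) \left(-98\right) = 151 \left(-98\right) = -14798$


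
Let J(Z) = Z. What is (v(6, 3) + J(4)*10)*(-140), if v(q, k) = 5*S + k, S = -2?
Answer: -4620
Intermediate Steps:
v(q, k) = -10 + k (v(q, k) = 5*(-2) + k = -10 + k)
(v(6, 3) + J(4)*10)*(-140) = ((-10 + 3) + 4*10)*(-140) = (-7 + 40)*(-140) = 33*(-140) = -4620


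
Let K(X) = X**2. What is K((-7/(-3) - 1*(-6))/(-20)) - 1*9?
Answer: -1271/144 ≈ -8.8264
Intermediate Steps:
K((-7/(-3) - 1*(-6))/(-20)) - 1*9 = ((-7/(-3) - 1*(-6))/(-20))**2 - 1*9 = ((-7*(-1/3) + 6)*(-1/20))**2 - 9 = ((7/3 + 6)*(-1/20))**2 - 9 = ((25/3)*(-1/20))**2 - 9 = (-5/12)**2 - 9 = 25/144 - 9 = -1271/144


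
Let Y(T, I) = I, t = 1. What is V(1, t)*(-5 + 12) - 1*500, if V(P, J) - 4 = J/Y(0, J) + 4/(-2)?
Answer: -479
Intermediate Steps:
V(P, J) = 3 (V(P, J) = 4 + (J/J + 4/(-2)) = 4 + (1 + 4*(-1/2)) = 4 + (1 - 2) = 4 - 1 = 3)
V(1, t)*(-5 + 12) - 1*500 = 3*(-5 + 12) - 1*500 = 3*7 - 500 = 21 - 500 = -479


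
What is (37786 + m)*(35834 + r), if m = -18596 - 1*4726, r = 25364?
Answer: 885167872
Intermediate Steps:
m = -23322 (m = -18596 - 4726 = -23322)
(37786 + m)*(35834 + r) = (37786 - 23322)*(35834 + 25364) = 14464*61198 = 885167872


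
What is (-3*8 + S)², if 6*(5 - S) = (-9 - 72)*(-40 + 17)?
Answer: 434281/4 ≈ 1.0857e+5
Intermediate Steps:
S = -611/2 (S = 5 - (-9 - 72)*(-40 + 17)/6 = 5 - (-27)*(-23)/2 = 5 - ⅙*1863 = 5 - 621/2 = -611/2 ≈ -305.50)
(-3*8 + S)² = (-3*8 - 611/2)² = (-24 - 611/2)² = (-659/2)² = 434281/4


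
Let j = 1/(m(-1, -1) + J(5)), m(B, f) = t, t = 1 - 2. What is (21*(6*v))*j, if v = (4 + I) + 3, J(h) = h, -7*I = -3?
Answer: 234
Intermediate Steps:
I = 3/7 (I = -⅐*(-3) = 3/7 ≈ 0.42857)
t = -1
m(B, f) = -1
j = ¼ (j = 1/(-1 + 5) = 1/4 = ¼ ≈ 0.25000)
v = 52/7 (v = (4 + 3/7) + 3 = 31/7 + 3 = 52/7 ≈ 7.4286)
(21*(6*v))*j = (21*(6*(52/7)))*(¼) = (21*(312/7))*(¼) = 936*(¼) = 234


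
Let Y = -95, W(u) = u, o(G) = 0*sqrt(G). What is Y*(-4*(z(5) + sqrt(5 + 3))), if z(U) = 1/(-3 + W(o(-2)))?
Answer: -380/3 + 760*sqrt(2) ≈ 948.14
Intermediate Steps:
o(G) = 0
z(U) = -1/3 (z(U) = 1/(-3 + 0) = 1/(-3) = -1/3)
Y*(-4*(z(5) + sqrt(5 + 3))) = -(-380)*(-1/3 + sqrt(5 + 3)) = -(-380)*(-1/3 + sqrt(8)) = -(-380)*(-1/3 + 2*sqrt(2)) = -95*(4/3 - 8*sqrt(2)) = -380/3 + 760*sqrt(2)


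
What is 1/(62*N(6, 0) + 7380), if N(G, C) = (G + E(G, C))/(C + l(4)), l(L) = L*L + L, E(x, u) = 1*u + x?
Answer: 5/37086 ≈ 0.00013482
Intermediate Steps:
E(x, u) = u + x
l(L) = L + L² (l(L) = L² + L = L + L²)
N(G, C) = (C + 2*G)/(20 + C) (N(G, C) = (G + (C + G))/(C + 4*(1 + 4)) = (C + 2*G)/(C + 4*5) = (C + 2*G)/(C + 20) = (C + 2*G)/(20 + C))
1/(62*N(6, 0) + 7380) = 1/(62*((0 + 2*6)/(20 + 0)) + 7380) = 1/(62*((0 + 12)/20) + 7380) = 1/(62*((1/20)*12) + 7380) = 1/(62*(⅗) + 7380) = 1/(186/5 + 7380) = 1/(37086/5) = 5/37086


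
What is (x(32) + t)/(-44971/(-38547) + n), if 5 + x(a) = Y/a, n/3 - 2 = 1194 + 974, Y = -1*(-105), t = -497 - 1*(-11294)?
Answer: 13316022603/8031550112 ≈ 1.6580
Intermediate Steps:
t = 10797 (t = -497 + 11294 = 10797)
Y = 105
n = 6510 (n = 6 + 3*(1194 + 974) = 6 + 3*2168 = 6 + 6504 = 6510)
x(a) = -5 + 105/a
(x(32) + t)/(-44971/(-38547) + n) = ((-5 + 105/32) + 10797)/(-44971/(-38547) + 6510) = ((-5 + 105*(1/32)) + 10797)/(-44971*(-1/38547) + 6510) = ((-5 + 105/32) + 10797)/(44971/38547 + 6510) = (-55/32 + 10797)/(250985941/38547) = (345449/32)*(38547/250985941) = 13316022603/8031550112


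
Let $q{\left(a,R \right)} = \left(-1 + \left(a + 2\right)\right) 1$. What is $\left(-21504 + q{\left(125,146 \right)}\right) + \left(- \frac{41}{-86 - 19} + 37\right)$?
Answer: $- \frac{2240764}{105} \approx -21341.0$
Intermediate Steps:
$q{\left(a,R \right)} = 1 + a$ ($q{\left(a,R \right)} = \left(-1 + \left(2 + a\right)\right) 1 = \left(1 + a\right) 1 = 1 + a$)
$\left(-21504 + q{\left(125,146 \right)}\right) + \left(- \frac{41}{-86 - 19} + 37\right) = \left(-21504 + \left(1 + 125\right)\right) + \left(- \frac{41}{-86 - 19} + 37\right) = \left(-21504 + 126\right) + \left(- \frac{41}{-105} + 37\right) = -21378 + \left(\left(-41\right) \left(- \frac{1}{105}\right) + 37\right) = -21378 + \left(\frac{41}{105} + 37\right) = -21378 + \frac{3926}{105} = - \frac{2240764}{105}$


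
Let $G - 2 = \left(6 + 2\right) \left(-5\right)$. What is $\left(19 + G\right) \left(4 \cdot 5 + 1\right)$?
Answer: $-399$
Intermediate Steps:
$G = -38$ ($G = 2 + \left(6 + 2\right) \left(-5\right) = 2 + 8 \left(-5\right) = 2 - 40 = -38$)
$\left(19 + G\right) \left(4 \cdot 5 + 1\right) = \left(19 - 38\right) \left(4 \cdot 5 + 1\right) = - 19 \left(20 + 1\right) = \left(-19\right) 21 = -399$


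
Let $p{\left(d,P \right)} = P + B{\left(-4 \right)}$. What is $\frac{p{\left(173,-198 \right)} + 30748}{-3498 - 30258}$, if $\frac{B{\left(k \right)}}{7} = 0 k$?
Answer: $- \frac{15275}{16878} \approx -0.90502$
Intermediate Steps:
$B{\left(k \right)} = 0$ ($B{\left(k \right)} = 7 \cdot 0 k = 7 \cdot 0 = 0$)
$p{\left(d,P \right)} = P$ ($p{\left(d,P \right)} = P + 0 = P$)
$\frac{p{\left(173,-198 \right)} + 30748}{-3498 - 30258} = \frac{-198 + 30748}{-3498 - 30258} = \frac{30550}{-33756} = 30550 \left(- \frac{1}{33756}\right) = - \frac{15275}{16878}$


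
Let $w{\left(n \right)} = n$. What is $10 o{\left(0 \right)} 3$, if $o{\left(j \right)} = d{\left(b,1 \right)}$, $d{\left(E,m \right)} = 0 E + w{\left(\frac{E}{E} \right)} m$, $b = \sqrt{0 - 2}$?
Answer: $30$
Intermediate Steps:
$b = i \sqrt{2}$ ($b = \sqrt{-2} = i \sqrt{2} \approx 1.4142 i$)
$d{\left(E,m \right)} = m$ ($d{\left(E,m \right)} = 0 E + \frac{E}{E} m = 0 + 1 m = 0 + m = m$)
$o{\left(j \right)} = 1$
$10 o{\left(0 \right)} 3 = 10 \cdot 1 \cdot 3 = 10 \cdot 3 = 30$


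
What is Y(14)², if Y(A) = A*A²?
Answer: 7529536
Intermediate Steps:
Y(A) = A³
Y(14)² = (14³)² = 2744² = 7529536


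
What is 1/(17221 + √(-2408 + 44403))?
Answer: 17221/296520846 - √41995/296520846 ≈ 5.7386e-5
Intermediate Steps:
1/(17221 + √(-2408 + 44403)) = 1/(17221 + √41995)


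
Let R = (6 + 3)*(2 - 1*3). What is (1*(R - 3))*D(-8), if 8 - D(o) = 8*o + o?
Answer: -960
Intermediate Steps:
R = -9 (R = 9*(2 - 3) = 9*(-1) = -9)
D(o) = 8 - 9*o (D(o) = 8 - (8*o + o) = 8 - 9*o)
(1*(R - 3))*D(-8) = (1*(-9 - 3))*(8 - 9*(-8)) = (1*(-12))*(8 + 72) = -12*80 = -960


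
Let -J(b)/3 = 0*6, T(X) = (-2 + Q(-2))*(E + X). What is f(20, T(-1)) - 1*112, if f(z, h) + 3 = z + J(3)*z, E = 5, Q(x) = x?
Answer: -95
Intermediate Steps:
T(X) = -20 - 4*X (T(X) = (-2 - 2)*(5 + X) = -4*(5 + X) = -20 - 4*X)
J(b) = 0 (J(b) = -0*6 = -3*0 = 0)
f(z, h) = -3 + z (f(z, h) = -3 + (z + 0*z) = -3 + (z + 0) = -3 + z)
f(20, T(-1)) - 1*112 = (-3 + 20) - 1*112 = 17 - 112 = -95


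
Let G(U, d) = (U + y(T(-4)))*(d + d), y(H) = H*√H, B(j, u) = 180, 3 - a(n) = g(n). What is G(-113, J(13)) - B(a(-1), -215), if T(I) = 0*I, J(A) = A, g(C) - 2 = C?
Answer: -3118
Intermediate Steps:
g(C) = 2 + C
a(n) = 1 - n (a(n) = 3 - (2 + n) = 3 + (-2 - n) = 1 - n)
T(I) = 0
y(H) = H^(3/2)
G(U, d) = 2*U*d (G(U, d) = (U + 0^(3/2))*(d + d) = (U + 0)*(2*d) = U*(2*d) = 2*U*d)
G(-113, J(13)) - B(a(-1), -215) = 2*(-113)*13 - 1*180 = -2938 - 180 = -3118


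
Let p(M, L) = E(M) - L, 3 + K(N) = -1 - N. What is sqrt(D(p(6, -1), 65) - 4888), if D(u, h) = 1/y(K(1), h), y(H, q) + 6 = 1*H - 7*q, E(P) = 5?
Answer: I*sqrt(1061458994)/466 ≈ 69.914*I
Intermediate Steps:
K(N) = -4 - N (K(N) = -3 + (-1 - N) = -4 - N)
p(M, L) = 5 - L
y(H, q) = -6 + H - 7*q (y(H, q) = -6 + (1*H - 7*q) = -6 + (H - 7*q) = -6 + H - 7*q)
D(u, h) = 1/(-11 - 7*h) (D(u, h) = 1/(-6 + (-4 - 1*1) - 7*h) = 1/(-6 + (-4 - 1) - 7*h) = 1/(-6 - 5 - 7*h) = 1/(-11 - 7*h))
sqrt(D(p(6, -1), 65) - 4888) = sqrt(-1/(11 + 7*65) - 4888) = sqrt(-1/(11 + 455) - 4888) = sqrt(-1/466 - 4888) = sqrt(-2277809/466) = I*sqrt(1061458994)/466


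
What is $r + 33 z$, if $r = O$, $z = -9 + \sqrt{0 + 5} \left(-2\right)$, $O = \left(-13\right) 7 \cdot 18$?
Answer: $-1935 - 66 \sqrt{5} \approx -2082.6$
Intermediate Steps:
$O = -1638$ ($O = \left(-91\right) 18 = -1638$)
$z = -9 - 2 \sqrt{5}$ ($z = -9 + \sqrt{5} \left(-2\right) = -9 - 2 \sqrt{5} \approx -13.472$)
$r = -1638$
$r + 33 z = -1638 + 33 \left(-9 - 2 \sqrt{5}\right) = -1638 - \left(297 + 66 \sqrt{5}\right) = -1935 - 66 \sqrt{5}$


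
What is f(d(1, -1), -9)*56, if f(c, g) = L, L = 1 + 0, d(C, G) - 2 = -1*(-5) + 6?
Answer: 56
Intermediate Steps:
d(C, G) = 13 (d(C, G) = 2 + (-1*(-5) + 6) = 2 + (5 + 6) = 2 + 11 = 13)
L = 1
f(c, g) = 1
f(d(1, -1), -9)*56 = 1*56 = 56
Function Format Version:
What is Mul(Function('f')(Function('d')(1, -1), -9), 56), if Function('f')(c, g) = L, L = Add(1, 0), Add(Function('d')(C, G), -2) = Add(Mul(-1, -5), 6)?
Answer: 56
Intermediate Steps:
Function('d')(C, G) = 13 (Function('d')(C, G) = Add(2, Add(Mul(-1, -5), 6)) = Add(2, Add(5, 6)) = Add(2, 11) = 13)
L = 1
Function('f')(c, g) = 1
Mul(Function('f')(Function('d')(1, -1), -9), 56) = Mul(1, 56) = 56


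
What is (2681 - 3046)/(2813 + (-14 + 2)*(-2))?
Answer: -365/2837 ≈ -0.12866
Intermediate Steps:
(2681 - 3046)/(2813 + (-14 + 2)*(-2)) = -365/(2813 - 12*(-2)) = -365/(2813 + 24) = -365/2837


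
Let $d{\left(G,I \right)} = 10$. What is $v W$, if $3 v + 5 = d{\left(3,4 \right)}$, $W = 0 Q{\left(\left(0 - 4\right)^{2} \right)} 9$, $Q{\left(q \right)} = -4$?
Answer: $0$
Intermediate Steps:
$W = 0$ ($W = 0 \left(-4\right) 9 = 0 \cdot 9 = 0$)
$v = \frac{5}{3}$ ($v = - \frac{5}{3} + \frac{1}{3} \cdot 10 = - \frac{5}{3} + \frac{10}{3} = \frac{5}{3} \approx 1.6667$)
$v W = \frac{5}{3} \cdot 0 = 0$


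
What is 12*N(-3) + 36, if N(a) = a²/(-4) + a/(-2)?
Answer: 27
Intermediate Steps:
N(a) = -a/2 - a²/4 (N(a) = a²*(-¼) + a*(-½) = -a²/4 - a/2 = -a/2 - a²/4)
12*N(-3) + 36 = 12*(-¼*(-3)*(2 - 3)) + 36 = 12*(-¼*(-3)*(-1)) + 36 = 12*(-¾) + 36 = -9 + 36 = 27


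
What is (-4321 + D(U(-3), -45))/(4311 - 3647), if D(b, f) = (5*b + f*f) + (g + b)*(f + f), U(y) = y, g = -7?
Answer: -17/8 ≈ -2.1250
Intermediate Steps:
D(b, f) = f² + 5*b + 2*f*(-7 + b) (D(b, f) = (5*b + f*f) + (-7 + b)*(f + f) = (5*b + f²) + (-7 + b)*(2*f) = (f² + 5*b) + 2*f*(-7 + b) = f² + 5*b + 2*f*(-7 + b))
(-4321 + D(U(-3), -45))/(4311 - 3647) = (-4321 + ((-45)² - 14*(-45) + 5*(-3) + 2*(-3)*(-45)))/(4311 - 3647) = (-4321 + (2025 + 630 - 15 + 270))/664 = (-4321 + 2910)*(1/664) = -1411*1/664 = -17/8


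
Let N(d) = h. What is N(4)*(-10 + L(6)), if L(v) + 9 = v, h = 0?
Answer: 0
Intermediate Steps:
L(v) = -9 + v
N(d) = 0
N(4)*(-10 + L(6)) = 0*(-10 + (-9 + 6)) = 0*(-10 - 3) = 0*(-13) = 0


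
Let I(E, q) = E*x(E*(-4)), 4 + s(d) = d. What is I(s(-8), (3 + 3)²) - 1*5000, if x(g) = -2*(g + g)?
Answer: -2696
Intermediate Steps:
s(d) = -4 + d
x(g) = -4*g
I(E, q) = 16*E² (I(E, q) = E*(-4*E*(-4)) = E*(-(-16)*E) = E*(16*E) = 16*E²)
I(s(-8), (3 + 3)²) - 1*5000 = 16*(-4 - 8)² - 1*5000 = 16*(-12)² - 5000 = 16*144 - 5000 = 2304 - 5000 = -2696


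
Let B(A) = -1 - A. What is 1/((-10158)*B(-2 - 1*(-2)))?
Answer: 1/10158 ≈ 9.8445e-5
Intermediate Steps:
1/((-10158)*B(-2 - 1*(-2))) = 1/((-10158)*(-1 - (-2 - 1*(-2)))) = -1/(10158*(-1 - (-2 + 2))) = -1/(10158*(-1 - 1*0)) = -1/(10158*(-1 + 0)) = -1/10158/(-1) = -1/10158*(-1) = 1/10158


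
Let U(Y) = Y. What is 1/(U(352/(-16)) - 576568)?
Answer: -1/576590 ≈ -1.7343e-6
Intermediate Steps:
1/(U(352/(-16)) - 576568) = 1/(352/(-16) - 576568) = 1/(352*(-1/16) - 576568) = 1/(-22 - 576568) = 1/(-576590) = -1/576590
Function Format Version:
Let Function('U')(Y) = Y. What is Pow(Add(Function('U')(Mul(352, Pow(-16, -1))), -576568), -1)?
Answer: Rational(-1, 576590) ≈ -1.7343e-6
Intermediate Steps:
Pow(Add(Function('U')(Mul(352, Pow(-16, -1))), -576568), -1) = Pow(Add(Mul(352, Pow(-16, -1)), -576568), -1) = Pow(Add(Mul(352, Rational(-1, 16)), -576568), -1) = Pow(Add(-22, -576568), -1) = Pow(-576590, -1) = Rational(-1, 576590)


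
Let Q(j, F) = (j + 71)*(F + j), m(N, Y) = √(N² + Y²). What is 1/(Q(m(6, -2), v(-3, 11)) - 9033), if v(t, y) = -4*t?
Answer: -8141/66000321 - 166*√10/66000321 ≈ -0.00013130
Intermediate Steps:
Q(j, F) = (71 + j)*(F + j)
1/(Q(m(6, -2), v(-3, 11)) - 9033) = 1/(((√(6² + (-2)²))² + 71*(-4*(-3)) + 71*√(6² + (-2)²) + (-4*(-3))*√(6² + (-2)²)) - 9033) = 1/(((√(36 + 4))² + 71*12 + 71*√(36 + 4) + 12*√(36 + 4)) - 9033) = 1/(((√40)² + 852 + 71*√40 + 12*√40) - 9033) = 1/(((2*√10)² + 852 + 71*(2*√10) + 12*(2*√10)) - 9033) = 1/((40 + 852 + 142*√10 + 24*√10) - 9033) = 1/((892 + 166*√10) - 9033) = 1/(-8141 + 166*√10)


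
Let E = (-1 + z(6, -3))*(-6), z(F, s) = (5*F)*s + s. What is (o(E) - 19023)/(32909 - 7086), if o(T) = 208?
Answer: -18815/25823 ≈ -0.72861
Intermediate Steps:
z(F, s) = s + 5*F*s (z(F, s) = 5*F*s + s = s + 5*F*s)
E = 564 (E = (-1 - 3*(1 + 5*6))*(-6) = (-1 - 3*(1 + 30))*(-6) = (-1 - 3*31)*(-6) = (-1 - 93)*(-6) = -94*(-6) = 564)
(o(E) - 19023)/(32909 - 7086) = (208 - 19023)/(32909 - 7086) = -18815/25823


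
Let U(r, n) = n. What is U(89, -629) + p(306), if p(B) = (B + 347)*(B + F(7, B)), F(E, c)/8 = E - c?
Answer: -1362787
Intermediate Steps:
F(E, c) = -8*c + 8*E (F(E, c) = 8*(E - c) = -8*c + 8*E)
p(B) = (56 - 7*B)*(347 + B) (p(B) = (B + 347)*(B + (-8*B + 8*7)) = (347 + B)*(B + (-8*B + 56)) = (347 + B)*(B + (56 - 8*B)) = (347 + B)*(56 - 7*B) = (56 - 7*B)*(347 + B))
U(89, -629) + p(306) = -629 + (19432 - 2373*306 - 7*306²) = -629 + (19432 - 726138 - 7*93636) = -629 + (19432 - 726138 - 655452) = -629 - 1362158 = -1362787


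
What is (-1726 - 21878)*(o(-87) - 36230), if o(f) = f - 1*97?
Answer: 859516056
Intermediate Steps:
o(f) = -97 + f (o(f) = f - 97 = -97 + f)
(-1726 - 21878)*(o(-87) - 36230) = (-1726 - 21878)*((-97 - 87) - 36230) = -23604*(-184 - 36230) = -23604*(-36414) = 859516056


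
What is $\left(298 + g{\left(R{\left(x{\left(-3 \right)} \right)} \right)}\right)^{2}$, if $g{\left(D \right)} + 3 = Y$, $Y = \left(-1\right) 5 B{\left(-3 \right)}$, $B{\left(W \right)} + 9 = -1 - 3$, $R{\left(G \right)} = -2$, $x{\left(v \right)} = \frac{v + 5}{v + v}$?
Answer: $129600$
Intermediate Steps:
$x{\left(v \right)} = \frac{5 + v}{2 v}$
$B{\left(W \right)} = -13$ ($B{\left(W \right)} = -9 - 4 = -13$)
$Y = 65$ ($Y = \left(-1\right) 5 \left(-13\right) = \left(-5\right) \left(-13\right) = 65$)
$g{\left(D \right)} = 62$ ($g{\left(D \right)} = -3 + 65 = 62$)
$\left(298 + g{\left(R{\left(x{\left(-3 \right)} \right)} \right)}\right)^{2} = \left(298 + 62\right)^{2} = 360^{2} = 129600$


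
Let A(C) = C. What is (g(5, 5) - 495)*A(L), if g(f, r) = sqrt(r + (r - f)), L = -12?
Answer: 5940 - 12*sqrt(5) ≈ 5913.2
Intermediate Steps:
g(f, r) = sqrt(-f + 2*r)
(g(5, 5) - 495)*A(L) = (sqrt(-1*5 + 2*5) - 495)*(-12) = (sqrt(-5 + 10) - 495)*(-12) = (sqrt(5) - 495)*(-12) = (-495 + sqrt(5))*(-12) = 5940 - 12*sqrt(5)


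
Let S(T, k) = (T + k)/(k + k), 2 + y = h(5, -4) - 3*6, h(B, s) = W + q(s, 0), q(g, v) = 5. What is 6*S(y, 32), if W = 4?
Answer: 63/32 ≈ 1.9688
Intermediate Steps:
h(B, s) = 9 (h(B, s) = 4 + 5 = 9)
y = -11 (y = -2 + (9 - 3*6) = -2 + (9 - 18) = -2 - 9 = -11)
S(T, k) = (T + k)/(2*k) (S(T, k) = (T + k)/((2*k)) = (T + k)*(1/(2*k)) = (T + k)/(2*k))
6*S(y, 32) = 6*((½)*(-11 + 32)/32) = 6*((½)*(1/32)*21) = 6*(21/64) = 63/32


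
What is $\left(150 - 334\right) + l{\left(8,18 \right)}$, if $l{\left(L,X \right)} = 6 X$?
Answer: $-76$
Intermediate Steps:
$\left(150 - 334\right) + l{\left(8,18 \right)} = \left(150 - 334\right) + 6 \cdot 18 = -184 + 108 = -76$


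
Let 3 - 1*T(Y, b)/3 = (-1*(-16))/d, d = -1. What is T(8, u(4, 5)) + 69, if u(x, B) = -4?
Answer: 126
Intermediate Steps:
T(Y, b) = 57 (T(Y, b) = 9 - 3*(-1*(-16))/(-1) = 9 - 48*(-1) = 9 - 3*(-16) = 9 + 48 = 57)
T(8, u(4, 5)) + 69 = 57 + 69 = 126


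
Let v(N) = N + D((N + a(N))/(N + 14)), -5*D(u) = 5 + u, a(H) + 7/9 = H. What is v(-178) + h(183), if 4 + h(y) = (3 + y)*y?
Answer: 249846689/7380 ≈ 33855.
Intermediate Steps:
a(H) = -7/9 + H
D(u) = -1 - u/5 (D(u) = -(5 + u)/5 = -1 - u/5)
h(y) = -4 + y*(3 + y) (h(y) = -4 + (3 + y)*y = -4 + y*(3 + y))
v(N) = -1 + N - (-7/9 + 2*N)/(5*(14 + N)) (v(N) = N + (-1 - (N + (-7/9 + N))/(5*(N + 14))) = N + (-1 - (-7/9 + 2*N)/(5*(14 + N))) = -1 + N - (-7/9 + 2*N)/(5*(14 + N)))
v(-178) + h(183) = (-623 + 45*(-178)² + 567*(-178))/(45*(14 - 178)) + (-4 + 183² + 3*183) = (1/45)*(-623 + 45*31684 - 100926)/(-164) + (-4 + 33489 + 549) = (1/45)*(-1/164)*(-623 + 1425780 - 100926) + 34034 = (1/45)*(-1/164)*1324231 + 34034 = -1324231/7380 + 34034 = 249846689/7380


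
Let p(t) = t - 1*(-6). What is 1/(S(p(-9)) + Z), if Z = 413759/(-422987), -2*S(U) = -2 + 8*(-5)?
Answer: 422987/8468968 ≈ 0.049946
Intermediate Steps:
p(t) = 6 + t (p(t) = t + 6 = 6 + t)
S(U) = 21 (S(U) = -(-2 + 8*(-5))/2 = -(-2 - 40)/2 = -1/2*(-42) = 21)
Z = -413759/422987 (Z = 413759*(-1/422987) = -413759/422987 ≈ -0.97818)
1/(S(p(-9)) + Z) = 1/(21 - 413759/422987) = 1/(8468968/422987) = 422987/8468968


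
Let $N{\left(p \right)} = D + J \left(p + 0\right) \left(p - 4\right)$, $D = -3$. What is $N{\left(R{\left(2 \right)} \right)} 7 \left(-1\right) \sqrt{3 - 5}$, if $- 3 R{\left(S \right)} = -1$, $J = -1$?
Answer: $\frac{112 i \sqrt{2}}{9} \approx 17.599 i$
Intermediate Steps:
$R{\left(S \right)} = \frac{1}{3}$ ($R{\left(S \right)} = \left(- \frac{1}{3}\right) \left(-1\right) = \frac{1}{3}$)
$N{\left(p \right)} = -3 - p \left(-4 + p\right)$ ($N{\left(p \right)} = -3 - \left(p + 0\right) \left(p - 4\right) = -3 - p \left(-4 + p\right)$)
$N{\left(R{\left(2 \right)} \right)} 7 \left(-1\right) \sqrt{3 - 5} = \left(-3 - \left(\frac{1}{3}\right)^{2} + 4 \cdot \frac{1}{3}\right) 7 \left(-1\right) \sqrt{3 - 5} = \left(-3 - \frac{1}{9} + \frac{4}{3}\right) \left(- 7 \sqrt{-2}\right) = \left(-3 - \frac{1}{9} + \frac{4}{3}\right) \left(- 7 i \sqrt{2}\right) = - \frac{16 \left(- 7 i \sqrt{2}\right)}{9} = \frac{112 i \sqrt{2}}{9}$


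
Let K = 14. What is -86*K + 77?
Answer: -1127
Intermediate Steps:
-86*K + 77 = -86*14 + 77 = -1204 + 77 = -1127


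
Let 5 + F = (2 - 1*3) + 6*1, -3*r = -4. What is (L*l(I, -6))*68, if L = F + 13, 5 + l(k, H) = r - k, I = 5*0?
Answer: -9724/3 ≈ -3241.3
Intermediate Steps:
r = 4/3 (r = -⅓*(-4) = 4/3 ≈ 1.3333)
F = 0 (F = -5 + ((2 - 1*3) + 6*1) = -5 + ((2 - 3) + 6) = -5 + (-1 + 6) = -5 + 5 = 0)
I = 0
l(k, H) = -11/3 - k (l(k, H) = -5 + (4/3 - k) = -11/3 - k)
L = 13 (L = 0 + 13 = 13)
(L*l(I, -6))*68 = (13*(-11/3 - 1*0))*68 = (13*(-11/3 + 0))*68 = (13*(-11/3))*68 = -143/3*68 = -9724/3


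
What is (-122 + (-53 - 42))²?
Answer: 47089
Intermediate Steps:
(-122 + (-53 - 42))² = (-122 - 95)² = (-217)² = 47089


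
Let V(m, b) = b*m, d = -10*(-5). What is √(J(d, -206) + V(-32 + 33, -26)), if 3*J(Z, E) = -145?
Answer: I*√669/3 ≈ 8.6217*I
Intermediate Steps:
d = 50
J(Z, E) = -145/3 (J(Z, E) = (⅓)*(-145) = -145/3)
√(J(d, -206) + V(-32 + 33, -26)) = √(-145/3 - 26*(-32 + 33)) = √(-145/3 - 26*1) = √(-145/3 - 26) = √(-223/3) = I*√669/3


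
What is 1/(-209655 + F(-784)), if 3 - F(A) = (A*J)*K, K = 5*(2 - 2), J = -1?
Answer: -1/209652 ≈ -4.7698e-6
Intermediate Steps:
K = 0 (K = 5*0 = 0)
F(A) = 3 (F(A) = 3 - A*(-1)*0 = 3 - (-A)*0 = 3 - 1*0 = 3 + 0 = 3)
1/(-209655 + F(-784)) = 1/(-209655 + 3) = 1/(-209652) = -1/209652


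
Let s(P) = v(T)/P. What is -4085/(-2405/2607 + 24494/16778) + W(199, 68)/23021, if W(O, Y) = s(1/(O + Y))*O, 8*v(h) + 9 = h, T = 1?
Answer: -2057307974385627/270551632064 ≈ -7604.1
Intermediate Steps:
v(h) = -9/8 + h/8
s(P) = -1/P (s(P) = (-9/8 + (⅛)*1)/P = (-9/8 + ⅛)/P = -1/P)
W(O, Y) = O*(-O - Y) (W(O, Y) = (-1/(1/(O + Y)))*O = (-(O + Y))*O = (-O - Y)*O = O*(-O - Y))
-4085/(-2405/2607 + 24494/16778) + W(199, 68)/23021 = -4085/(-2405/2607 + 24494/16778) - 1*199*(199 + 68)/23021 = -4085/(-2405*1/2607 + 24494*(1/16778)) - 1*199*267*(1/23021) = -4085/(-2405/2607 + 12247/8389) - 53133*1/23021 = -4085/11752384/21870123 - 53133/23021 = -4085*21870123/11752384 - 53133/23021 = -89339452455/11752384 - 53133/23021 = -2057307974385627/270551632064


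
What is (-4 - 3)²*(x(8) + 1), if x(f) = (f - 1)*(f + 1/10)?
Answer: 28273/10 ≈ 2827.3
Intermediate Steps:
x(f) = (-1 + f)*(⅒ + f) (x(f) = (-1 + f)*(f + ⅒) = (-1 + f)*(⅒ + f))
(-4 - 3)²*(x(8) + 1) = (-4 - 3)²*((-⅒ + 8² - 9/10*8) + 1) = (-7)²*((-⅒ + 64 - 36/5) + 1) = 49*(567/10 + 1) = 49*(577/10) = 28273/10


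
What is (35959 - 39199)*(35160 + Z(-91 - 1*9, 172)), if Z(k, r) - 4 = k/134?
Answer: -7633239120/67 ≈ -1.1393e+8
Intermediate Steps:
Z(k, r) = 4 + k/134
(35959 - 39199)*(35160 + Z(-91 - 1*9, 172)) = (35959 - 39199)*(35160 + (4 + (-91 - 1*9)/134)) = -3240*(35160 + (4 + (-91 - 9)/134)) = -3240*(35160 + (4 + (1/134)*(-100))) = -3240*(35160 + (4 - 50/67)) = -3240*(35160 + 218/67) = -3240*2355938/67 = -7633239120/67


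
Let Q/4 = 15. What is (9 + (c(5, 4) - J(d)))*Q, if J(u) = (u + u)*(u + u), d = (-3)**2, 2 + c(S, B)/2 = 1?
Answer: -19020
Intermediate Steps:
c(S, B) = -2 (c(S, B) = -4 + 2*1 = -4 + 2 = -2)
d = 9
J(u) = 4*u**2 (J(u) = (2*u)*(2*u) = 4*u**2)
Q = 60 (Q = 4*15 = 60)
(9 + (c(5, 4) - J(d)))*Q = (9 + (-2 - 4*9**2))*60 = (9 + (-2 - 4*81))*60 = (9 + (-2 - 1*324))*60 = (9 + (-2 - 324))*60 = (9 - 326)*60 = -317*60 = -19020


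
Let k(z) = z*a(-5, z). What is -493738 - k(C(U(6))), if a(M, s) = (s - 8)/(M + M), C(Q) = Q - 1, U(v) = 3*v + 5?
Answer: -2468536/5 ≈ -4.9371e+5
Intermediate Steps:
U(v) = 5 + 3*v
C(Q) = -1 + Q
a(M, s) = (-8 + s)/(2*M) (a(M, s) = (-8 + s)/((2*M)) = (-8 + s)*(1/(2*M)) = (-8 + s)/(2*M))
k(z) = z*(⅘ - z/10) (k(z) = z*((½)*(-8 + z)/(-5)) = z*((½)*(-⅕)*(-8 + z)) = z*(⅘ - z/10))
-493738 - k(C(U(6))) = -493738 - (-1 + (5 + 3*6))*(8 - (-1 + (5 + 3*6)))/10 = -493738 - (-1 + (5 + 18))*(8 - (-1 + (5 + 18)))/10 = -493738 - (-1 + 23)*(8 - (-1 + 23))/10 = -493738 - 22*(8 - 1*22)/10 = -493738 - 22*(8 - 22)/10 = -493738 - 22*(-14)/10 = -493738 - 1*(-154/5) = -493738 + 154/5 = -2468536/5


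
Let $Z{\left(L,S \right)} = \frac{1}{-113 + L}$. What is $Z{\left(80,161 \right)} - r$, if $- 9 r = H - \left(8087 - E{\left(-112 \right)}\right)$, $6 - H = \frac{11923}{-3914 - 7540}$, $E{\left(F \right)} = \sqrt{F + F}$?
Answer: $- \frac{1018060723}{1133946} + \frac{4 i \sqrt{14}}{9} \approx -897.8 + 1.663 i$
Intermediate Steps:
$E{\left(F \right)} = \sqrt{2} \sqrt{F}$ ($E{\left(F \right)} = \sqrt{2 F} = \sqrt{2} \sqrt{F}$)
$H = \frac{80647}{11454}$ ($H = 6 - \frac{11923}{-3914 - 7540} = 6 - \frac{11923}{-11454} = 6 - 11923 \left(- \frac{1}{11454}\right) = 6 - - \frac{11923}{11454} = 6 + \frac{11923}{11454} = \frac{80647}{11454} \approx 7.0409$)
$r = \frac{92547851}{103086} - \frac{4 i \sqrt{14}}{9}$ ($r = - \frac{\frac{80647}{11454} - \left(8087 - \sqrt{2} \sqrt{-112}\right)}{9} = - \frac{\frac{80647}{11454} - \left(8087 - \sqrt{2} \cdot 4 i \sqrt{7}\right)}{9} = - \frac{\frac{80647}{11454} - \left(8087 - 4 i \sqrt{14}\right)}{9} = - \frac{- \frac{92547851}{11454} + 4 i \sqrt{14}}{9} = \frac{92547851}{103086} - \frac{4 i \sqrt{14}}{9} \approx 897.77 - 1.663 i$)
$Z{\left(80,161 \right)} - r = \frac{1}{-113 + 80} - \left(\frac{92547851}{103086} - \frac{4 i \sqrt{14}}{9}\right) = \frac{1}{-33} - \left(\frac{92547851}{103086} - \frac{4 i \sqrt{14}}{9}\right) = - \frac{1}{33} - \left(\frac{92547851}{103086} - \frac{4 i \sqrt{14}}{9}\right) = - \frac{1018060723}{1133946} + \frac{4 i \sqrt{14}}{9}$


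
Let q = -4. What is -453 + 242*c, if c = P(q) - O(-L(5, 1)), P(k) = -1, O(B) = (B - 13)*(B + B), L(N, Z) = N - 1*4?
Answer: -7471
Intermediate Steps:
L(N, Z) = -4 + N (L(N, Z) = N - 4 = -4 + N)
O(B) = 2*B*(-13 + B) (O(B) = (-13 + B)*(2*B) = 2*B*(-13 + B))
c = -29 (c = -1 - 2*(-(-4 + 5))*(-13 - (-4 + 5)) = -1 - 2*(-1*1)*(-13 - 1*1) = -1 - 2*(-1)*(-13 - 1) = -1 - 2*(-1)*(-14) = -1 - 1*28 = -1 - 28 = -29)
-453 + 242*c = -453 + 242*(-29) = -453 - 7018 = -7471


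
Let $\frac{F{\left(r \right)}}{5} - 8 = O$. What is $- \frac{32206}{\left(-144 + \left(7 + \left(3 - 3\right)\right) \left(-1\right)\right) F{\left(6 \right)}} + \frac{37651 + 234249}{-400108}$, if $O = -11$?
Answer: $- \frac{3375432937}{226561155} \approx -14.899$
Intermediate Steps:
$F{\left(r \right)} = -15$ ($F{\left(r \right)} = 40 + 5 \left(-11\right) = 40 - 55 = -15$)
$- \frac{32206}{\left(-144 + \left(7 + \left(3 - 3\right)\right) \left(-1\right)\right) F{\left(6 \right)}} + \frac{37651 + 234249}{-400108} = - \frac{32206}{\left(-144 + \left(7 + \left(3 - 3\right)\right) \left(-1\right)\right) \left(-15\right)} + \frac{37651 + 234249}{-400108} = - \frac{32206}{\left(-144 + \left(7 + 0\right) \left(-1\right)\right) \left(-15\right)} + 271900 \left(- \frac{1}{400108}\right) = - \frac{32206}{\left(-144 + 7 \left(-1\right)\right) \left(-15\right)} - \frac{67975}{100027} = - \frac{32206}{\left(-144 - 7\right) \left(-15\right)} - \frac{67975}{100027} = - \frac{32206}{\left(-151\right) \left(-15\right)} - \frac{67975}{100027} = - \frac{32206}{2265} - \frac{67975}{100027} = - \frac{3375432937}{226561155}$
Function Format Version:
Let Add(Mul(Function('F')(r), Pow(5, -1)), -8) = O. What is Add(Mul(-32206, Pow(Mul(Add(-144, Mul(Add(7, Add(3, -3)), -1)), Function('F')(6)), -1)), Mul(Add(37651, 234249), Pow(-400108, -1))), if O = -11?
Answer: Rational(-3375432937, 226561155) ≈ -14.899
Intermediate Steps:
Function('F')(r) = -15 (Function('F')(r) = Add(40, Mul(5, -11)) = Add(40, -55) = -15)
Add(Mul(-32206, Pow(Mul(Add(-144, Mul(Add(7, Add(3, -3)), -1)), Function('F')(6)), -1)), Mul(Add(37651, 234249), Pow(-400108, -1))) = Add(Mul(-32206, Pow(Mul(Add(-144, Mul(Add(7, Add(3, -3)), -1)), -15), -1)), Mul(Add(37651, 234249), Pow(-400108, -1))) = Add(Mul(-32206, Pow(Mul(Add(-144, Mul(Add(7, 0), -1)), -15), -1)), Mul(271900, Rational(-1, 400108))) = Add(Mul(-32206, Pow(Mul(Add(-144, Mul(7, -1)), -15), -1)), Rational(-67975, 100027)) = Add(Mul(-32206, Pow(Mul(Add(-144, -7), -15), -1)), Rational(-67975, 100027)) = Add(Mul(-32206, Pow(Mul(-151, -15), -1)), Rational(-67975, 100027)) = Add(Mul(-32206, Pow(2265, -1)), Rational(-67975, 100027)) = Add(Mul(-32206, Rational(1, 2265)), Rational(-67975, 100027)) = Add(Rational(-32206, 2265), Rational(-67975, 100027)) = Rational(-3375432937, 226561155)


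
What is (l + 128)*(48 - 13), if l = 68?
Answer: 6860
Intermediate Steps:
(l + 128)*(48 - 13) = (68 + 128)*(48 - 13) = 196*35 = 6860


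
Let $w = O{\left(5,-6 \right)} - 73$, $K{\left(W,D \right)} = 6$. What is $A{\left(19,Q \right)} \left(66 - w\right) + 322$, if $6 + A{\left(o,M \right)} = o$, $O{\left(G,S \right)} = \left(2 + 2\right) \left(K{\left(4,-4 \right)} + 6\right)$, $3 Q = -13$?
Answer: $1505$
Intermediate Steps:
$Q = - \frac{13}{3}$ ($Q = \frac{1}{3} \left(-13\right) = - \frac{13}{3} \approx -4.3333$)
$O{\left(G,S \right)} = 48$ ($O{\left(G,S \right)} = \left(2 + 2\right) \left(6 + 6\right) = 4 \cdot 12 = 48$)
$A{\left(o,M \right)} = -6 + o$
$w = -25$ ($w = 48 - 73 = -25$)
$A{\left(19,Q \right)} \left(66 - w\right) + 322 = \left(-6 + 19\right) \left(66 - -25\right) + 322 = 13 \left(66 + 25\right) + 322 = 13 \cdot 91 + 322 = 1183 + 322 = 1505$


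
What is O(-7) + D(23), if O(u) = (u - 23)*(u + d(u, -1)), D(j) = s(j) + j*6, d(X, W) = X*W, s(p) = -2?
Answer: 136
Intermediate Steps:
d(X, W) = W*X
D(j) = -2 + 6*j (D(j) = -2 + j*6 = -2 + 6*j)
O(u) = 0 (O(u) = (u - 23)*(u - u) = (-23 + u)*0 = 0)
O(-7) + D(23) = 0 + (-2 + 6*23) = 0 + (-2 + 138) = 0 + 136 = 136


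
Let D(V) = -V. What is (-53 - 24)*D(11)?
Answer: 847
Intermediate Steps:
(-53 - 24)*D(11) = (-53 - 24)*(-1*11) = -77*(-11) = 847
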